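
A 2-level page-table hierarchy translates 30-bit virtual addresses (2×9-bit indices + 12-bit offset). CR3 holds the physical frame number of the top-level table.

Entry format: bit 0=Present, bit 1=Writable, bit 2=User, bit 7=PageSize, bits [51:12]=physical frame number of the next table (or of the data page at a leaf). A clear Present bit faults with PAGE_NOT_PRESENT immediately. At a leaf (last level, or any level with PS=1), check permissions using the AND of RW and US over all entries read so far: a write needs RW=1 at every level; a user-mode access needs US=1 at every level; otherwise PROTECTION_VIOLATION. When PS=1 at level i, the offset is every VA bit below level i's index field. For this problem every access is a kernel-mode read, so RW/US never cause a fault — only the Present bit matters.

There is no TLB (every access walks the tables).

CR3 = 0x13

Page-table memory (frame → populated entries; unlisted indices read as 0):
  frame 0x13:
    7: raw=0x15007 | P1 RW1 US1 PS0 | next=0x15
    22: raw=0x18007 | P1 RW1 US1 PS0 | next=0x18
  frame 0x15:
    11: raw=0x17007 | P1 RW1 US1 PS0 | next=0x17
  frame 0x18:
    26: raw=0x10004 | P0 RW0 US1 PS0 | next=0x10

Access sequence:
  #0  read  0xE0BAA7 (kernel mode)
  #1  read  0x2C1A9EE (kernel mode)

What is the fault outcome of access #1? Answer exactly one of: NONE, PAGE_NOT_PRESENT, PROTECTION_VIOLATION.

Walk each access:
#0 VA=0xE0BAA7 (r,kernel):
  lvl0: tbl 0x13, slot 7 ⇒ 0x15007 (P1/RW1/US1/PS0)
  lvl1: tbl 0x15, slot 11 ⇒ 0x17007 (P1/RW1/US1/PS0)
  ✓ 0x17AA7  — 2 lookups
#1 VA=0x2C1A9EE (r,kernel):
  lvl0: tbl 0x13, slot 22 ⇒ 0x18007 (P1/RW1/US1/PS0)
  lvl1: tbl 0x18, slot 26 ⇒ 0x10004 (P0/RW0/US1/PS0)
  → PAGE_NOT_PRESENT  (2 entries read)

Access #1 fault: PAGE_NOT_PRESENT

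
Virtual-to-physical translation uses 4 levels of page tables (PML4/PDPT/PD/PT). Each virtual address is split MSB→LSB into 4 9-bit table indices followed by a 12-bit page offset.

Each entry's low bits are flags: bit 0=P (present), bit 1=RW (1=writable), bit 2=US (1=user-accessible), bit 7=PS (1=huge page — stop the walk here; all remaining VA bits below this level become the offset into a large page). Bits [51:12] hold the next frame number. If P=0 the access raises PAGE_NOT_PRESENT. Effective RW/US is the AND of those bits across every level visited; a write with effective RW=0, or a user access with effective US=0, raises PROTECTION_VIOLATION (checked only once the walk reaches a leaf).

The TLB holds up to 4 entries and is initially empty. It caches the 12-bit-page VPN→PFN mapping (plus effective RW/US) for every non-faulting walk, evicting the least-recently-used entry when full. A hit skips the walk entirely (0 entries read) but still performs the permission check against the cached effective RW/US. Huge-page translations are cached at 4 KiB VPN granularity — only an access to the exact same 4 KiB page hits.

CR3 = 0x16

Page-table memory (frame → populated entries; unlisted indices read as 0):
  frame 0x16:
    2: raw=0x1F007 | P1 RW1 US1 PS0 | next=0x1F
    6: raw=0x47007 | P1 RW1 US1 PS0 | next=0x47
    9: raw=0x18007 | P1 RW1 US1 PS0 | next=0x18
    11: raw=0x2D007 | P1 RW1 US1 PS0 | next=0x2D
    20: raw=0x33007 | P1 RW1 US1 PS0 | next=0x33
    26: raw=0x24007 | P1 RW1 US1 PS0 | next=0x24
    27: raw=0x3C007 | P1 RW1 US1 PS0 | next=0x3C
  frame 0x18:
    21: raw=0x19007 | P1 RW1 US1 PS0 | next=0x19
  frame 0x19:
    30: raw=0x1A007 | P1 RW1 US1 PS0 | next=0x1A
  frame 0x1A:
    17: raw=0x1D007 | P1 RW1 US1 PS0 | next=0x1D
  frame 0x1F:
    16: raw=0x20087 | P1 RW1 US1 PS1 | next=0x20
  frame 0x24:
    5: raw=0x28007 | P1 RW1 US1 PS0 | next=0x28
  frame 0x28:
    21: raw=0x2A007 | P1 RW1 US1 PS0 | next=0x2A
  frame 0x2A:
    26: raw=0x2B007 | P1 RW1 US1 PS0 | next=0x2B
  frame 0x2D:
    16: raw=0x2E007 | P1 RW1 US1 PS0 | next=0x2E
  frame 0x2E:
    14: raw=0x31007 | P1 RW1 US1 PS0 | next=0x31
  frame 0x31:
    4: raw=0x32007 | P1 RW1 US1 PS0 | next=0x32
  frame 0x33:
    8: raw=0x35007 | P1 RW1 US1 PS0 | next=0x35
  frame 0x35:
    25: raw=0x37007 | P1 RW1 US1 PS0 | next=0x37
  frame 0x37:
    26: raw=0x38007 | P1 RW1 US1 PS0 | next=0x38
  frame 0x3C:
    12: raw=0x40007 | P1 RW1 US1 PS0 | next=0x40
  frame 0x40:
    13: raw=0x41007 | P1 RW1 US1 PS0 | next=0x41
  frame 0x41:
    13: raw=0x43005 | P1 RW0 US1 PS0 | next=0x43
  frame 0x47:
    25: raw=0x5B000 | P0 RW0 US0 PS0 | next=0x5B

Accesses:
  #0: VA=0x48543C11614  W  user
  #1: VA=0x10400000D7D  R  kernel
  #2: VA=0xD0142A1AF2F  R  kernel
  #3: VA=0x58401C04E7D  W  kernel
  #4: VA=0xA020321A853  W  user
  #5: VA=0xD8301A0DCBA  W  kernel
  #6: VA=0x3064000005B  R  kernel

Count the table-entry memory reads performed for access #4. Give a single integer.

Trace:
#0 VA=0x48543C11614 (w,user):
  L0 @0x16[9] → 0x18007  P=1,RW=1,US=1,PS=0
  L1 @0x18[21] → 0x19007  P=1,RW=1,US=1,PS=0
  L2 @0x19[30] → 0x1A007  P=1,RW=1,US=1,PS=0
  L3 @0x1A[17] → 0x1D007  P=1,RW=1,US=1,PS=0
  ✓ 0x1D614  — 4 lookups
#1 VA=0x10400000D7D (r,kernel):
  L0 @0x16[2] → 0x1F007  P=1,RW=1,US=1,PS=0
  L1 @0x1F[16] → 0x20087  P=1,RW=1,US=1,PS=1
  ✓ 0x20D7D (huge @L1)  — 2 lookups
#2 VA=0xD0142A1AF2F (r,kernel):
  L0 @0x16[26] → 0x24007  P=1,RW=1,US=1,PS=0
  L1 @0x24[5] → 0x28007  P=1,RW=1,US=1,PS=0
  L2 @0x28[21] → 0x2A007  P=1,RW=1,US=1,PS=0
  L3 @0x2A[26] → 0x2B007  P=1,RW=1,US=1,PS=0
  ✓ 0x2BF2F  — 4 lookups
#3 VA=0x58401C04E7D (w,kernel):
  L0 @0x16[11] → 0x2D007  P=1,RW=1,US=1,PS=0
  L1 @0x2D[16] → 0x2E007  P=1,RW=1,US=1,PS=0
  L2 @0x2E[14] → 0x31007  P=1,RW=1,US=1,PS=0
  L3 @0x31[4] → 0x32007  P=1,RW=1,US=1,PS=0
  ✓ 0x32E7D  — 4 lookups
#4 VA=0xA020321A853 (w,user):
  L0 @0x16[20] → 0x33007  P=1,RW=1,US=1,PS=0
  L1 @0x33[8] → 0x35007  P=1,RW=1,US=1,PS=0
  L2 @0x35[25] → 0x37007  P=1,RW=1,US=1,PS=0
  L3 @0x37[26] → 0x38007  P=1,RW=1,US=1,PS=0
  ✓ 0x38853  — 4 lookups
#5 VA=0xD8301A0DCBA (w,kernel):
  L0 @0x16[27] → 0x3C007  P=1,RW=1,US=1,PS=0
  L1 @0x3C[12] → 0x40007  P=1,RW=1,US=1,PS=0
  L2 @0x40[13] → 0x41007  P=1,RW=1,US=1,PS=0
  L3 @0x41[13] → 0x43005  P=1,RW=0,US=1,PS=0
  ✗ PROTECTION_VIOLATION  [4 reads]
#6 VA=0x3064000005B (r,kernel):
  L0 @0x16[6] → 0x47007  P=1,RW=1,US=1,PS=0
  L1 @0x47[25] → 0x5B000  P=0,RW=0,US=0,PS=0
  ✗ PAGE_NOT_PRESENT  [2 reads]

Entries read for #4: 4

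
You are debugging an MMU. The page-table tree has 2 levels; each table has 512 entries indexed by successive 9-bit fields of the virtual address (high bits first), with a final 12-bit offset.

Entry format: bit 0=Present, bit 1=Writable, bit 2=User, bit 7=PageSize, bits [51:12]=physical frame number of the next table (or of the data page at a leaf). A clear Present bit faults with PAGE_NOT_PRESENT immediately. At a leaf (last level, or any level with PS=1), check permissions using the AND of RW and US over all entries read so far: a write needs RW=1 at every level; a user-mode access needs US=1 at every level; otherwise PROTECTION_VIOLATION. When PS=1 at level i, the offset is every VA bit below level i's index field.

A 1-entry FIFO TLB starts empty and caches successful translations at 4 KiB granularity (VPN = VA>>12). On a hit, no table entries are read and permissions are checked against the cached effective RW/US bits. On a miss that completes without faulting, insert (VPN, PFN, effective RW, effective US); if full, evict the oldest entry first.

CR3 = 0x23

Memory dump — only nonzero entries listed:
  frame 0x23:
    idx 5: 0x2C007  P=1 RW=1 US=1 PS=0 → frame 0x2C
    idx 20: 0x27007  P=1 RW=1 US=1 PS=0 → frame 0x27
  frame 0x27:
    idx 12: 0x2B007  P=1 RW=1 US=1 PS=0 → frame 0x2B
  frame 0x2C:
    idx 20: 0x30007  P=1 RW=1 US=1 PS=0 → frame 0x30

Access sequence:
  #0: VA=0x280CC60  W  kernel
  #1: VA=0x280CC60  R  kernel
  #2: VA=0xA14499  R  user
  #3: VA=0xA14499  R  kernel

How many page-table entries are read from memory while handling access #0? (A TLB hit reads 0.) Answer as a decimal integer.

Per-access translation:
#0 VA=0x280CC60 (w,kernel):
  L0: frame=0x23 idx=20 entry=0x27007 [P=1 RW=1 US=1 PS=0]
  L1: frame=0x27 idx=12 entry=0x2B007 [P=1 RW=1 US=1 PS=0]
  ⇒ phys 0x2BC60  [2 reads]
#1 VA=0x280CC60 (r,kernel):
  TLB hit vpn=0x280C → PA=0x2BC60
#2 VA=0xA14499 (r,user):
  L0: frame=0x23 idx=5 entry=0x2C007 [P=1 RW=1 US=1 PS=0]
  L1: frame=0x2C idx=20 entry=0x30007 [P=1 RW=1 US=1 PS=0]
  ⇒ phys 0x30499  [2 reads]
#3 VA=0xA14499 (r,kernel):
  TLB hit vpn=0xA14 → PA=0x30499

Entries read for #0: 2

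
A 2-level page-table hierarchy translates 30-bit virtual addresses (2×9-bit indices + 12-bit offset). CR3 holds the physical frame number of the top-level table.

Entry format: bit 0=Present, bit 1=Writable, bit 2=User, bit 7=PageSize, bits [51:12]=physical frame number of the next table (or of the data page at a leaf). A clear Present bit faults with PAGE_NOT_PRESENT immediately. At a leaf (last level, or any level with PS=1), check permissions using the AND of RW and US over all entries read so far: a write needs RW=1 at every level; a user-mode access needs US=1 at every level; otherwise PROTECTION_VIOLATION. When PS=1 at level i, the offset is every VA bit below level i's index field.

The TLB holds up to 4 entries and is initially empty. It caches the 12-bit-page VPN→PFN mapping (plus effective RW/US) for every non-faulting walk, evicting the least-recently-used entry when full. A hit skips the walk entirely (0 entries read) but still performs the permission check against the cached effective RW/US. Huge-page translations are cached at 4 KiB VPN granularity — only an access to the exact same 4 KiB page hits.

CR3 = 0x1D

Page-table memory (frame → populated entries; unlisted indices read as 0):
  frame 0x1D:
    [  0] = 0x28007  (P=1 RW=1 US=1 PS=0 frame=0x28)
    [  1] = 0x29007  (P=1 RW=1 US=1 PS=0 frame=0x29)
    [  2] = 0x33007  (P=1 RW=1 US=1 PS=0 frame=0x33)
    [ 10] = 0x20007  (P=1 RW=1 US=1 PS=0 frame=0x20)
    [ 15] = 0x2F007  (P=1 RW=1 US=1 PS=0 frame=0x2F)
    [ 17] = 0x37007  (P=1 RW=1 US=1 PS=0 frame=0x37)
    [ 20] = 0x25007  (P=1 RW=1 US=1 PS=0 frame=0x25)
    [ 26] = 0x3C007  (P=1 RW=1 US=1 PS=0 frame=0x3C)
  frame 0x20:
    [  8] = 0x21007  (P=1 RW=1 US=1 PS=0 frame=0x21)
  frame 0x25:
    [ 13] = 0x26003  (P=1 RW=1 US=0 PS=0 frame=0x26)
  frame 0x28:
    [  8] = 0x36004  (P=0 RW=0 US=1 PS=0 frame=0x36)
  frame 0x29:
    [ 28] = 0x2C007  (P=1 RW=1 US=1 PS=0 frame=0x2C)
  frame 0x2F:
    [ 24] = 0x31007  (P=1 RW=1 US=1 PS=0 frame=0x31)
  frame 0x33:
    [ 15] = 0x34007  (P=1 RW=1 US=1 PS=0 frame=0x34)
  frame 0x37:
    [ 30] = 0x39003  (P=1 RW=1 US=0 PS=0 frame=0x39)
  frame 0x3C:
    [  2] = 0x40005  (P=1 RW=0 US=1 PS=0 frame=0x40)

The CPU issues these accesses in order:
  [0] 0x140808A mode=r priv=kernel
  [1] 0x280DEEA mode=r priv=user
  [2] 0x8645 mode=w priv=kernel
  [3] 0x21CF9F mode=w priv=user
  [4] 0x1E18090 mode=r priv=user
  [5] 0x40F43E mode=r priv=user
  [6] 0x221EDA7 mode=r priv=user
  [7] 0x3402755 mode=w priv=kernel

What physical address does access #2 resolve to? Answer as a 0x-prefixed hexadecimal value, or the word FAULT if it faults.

Walk each access:
#0 VA=0x140808A (r,kernel):
  L0 @0x1D[10] → 0x20007  P=1,RW=1,US=1,PS=0
  L1 @0x20[8] → 0x21007  P=1,RW=1,US=1,PS=0
  ✓ 0x2108A  — 2 lookups
#1 VA=0x280DEEA (r,user):
  L0 @0x1D[20] → 0x25007  P=1,RW=1,US=1,PS=0
  L1 @0x25[13] → 0x26003  P=1,RW=1,US=0,PS=0
  → PROTECTION_VIOLATION  (2 entries read)
#2 VA=0x8645 (w,kernel):
  L0 @0x1D[0] → 0x28007  P=1,RW=1,US=1,PS=0
  L1 @0x28[8] → 0x36004  P=0,RW=0,US=1,PS=0
  → PAGE_NOT_PRESENT  (2 entries read)
#3 VA=0x21CF9F (w,user):
  L0 @0x1D[1] → 0x29007  P=1,RW=1,US=1,PS=0
  L1 @0x29[28] → 0x2C007  P=1,RW=1,US=1,PS=0
  ✓ 0x2CF9F  — 2 lookups
#4 VA=0x1E18090 (r,user):
  L0 @0x1D[15] → 0x2F007  P=1,RW=1,US=1,PS=0
  L1 @0x2F[24] → 0x31007  P=1,RW=1,US=1,PS=0
  ✓ 0x31090  — 2 lookups
#5 VA=0x40F43E (r,user):
  L0 @0x1D[2] → 0x33007  P=1,RW=1,US=1,PS=0
  L1 @0x33[15] → 0x34007  P=1,RW=1,US=1,PS=0
  ✓ 0x3443E  — 2 lookups
#6 VA=0x221EDA7 (r,user):
  L0 @0x1D[17] → 0x37007  P=1,RW=1,US=1,PS=0
  L1 @0x37[30] → 0x39003  P=1,RW=1,US=0,PS=0
  → PROTECTION_VIOLATION  (2 entries read)
#7 VA=0x3402755 (w,kernel):
  L0 @0x1D[26] → 0x3C007  P=1,RW=1,US=1,PS=0
  L1 @0x3C[2] → 0x40005  P=1,RW=0,US=1,PS=0
  → PROTECTION_VIOLATION  (2 entries read)

Access #2 PA: FAULT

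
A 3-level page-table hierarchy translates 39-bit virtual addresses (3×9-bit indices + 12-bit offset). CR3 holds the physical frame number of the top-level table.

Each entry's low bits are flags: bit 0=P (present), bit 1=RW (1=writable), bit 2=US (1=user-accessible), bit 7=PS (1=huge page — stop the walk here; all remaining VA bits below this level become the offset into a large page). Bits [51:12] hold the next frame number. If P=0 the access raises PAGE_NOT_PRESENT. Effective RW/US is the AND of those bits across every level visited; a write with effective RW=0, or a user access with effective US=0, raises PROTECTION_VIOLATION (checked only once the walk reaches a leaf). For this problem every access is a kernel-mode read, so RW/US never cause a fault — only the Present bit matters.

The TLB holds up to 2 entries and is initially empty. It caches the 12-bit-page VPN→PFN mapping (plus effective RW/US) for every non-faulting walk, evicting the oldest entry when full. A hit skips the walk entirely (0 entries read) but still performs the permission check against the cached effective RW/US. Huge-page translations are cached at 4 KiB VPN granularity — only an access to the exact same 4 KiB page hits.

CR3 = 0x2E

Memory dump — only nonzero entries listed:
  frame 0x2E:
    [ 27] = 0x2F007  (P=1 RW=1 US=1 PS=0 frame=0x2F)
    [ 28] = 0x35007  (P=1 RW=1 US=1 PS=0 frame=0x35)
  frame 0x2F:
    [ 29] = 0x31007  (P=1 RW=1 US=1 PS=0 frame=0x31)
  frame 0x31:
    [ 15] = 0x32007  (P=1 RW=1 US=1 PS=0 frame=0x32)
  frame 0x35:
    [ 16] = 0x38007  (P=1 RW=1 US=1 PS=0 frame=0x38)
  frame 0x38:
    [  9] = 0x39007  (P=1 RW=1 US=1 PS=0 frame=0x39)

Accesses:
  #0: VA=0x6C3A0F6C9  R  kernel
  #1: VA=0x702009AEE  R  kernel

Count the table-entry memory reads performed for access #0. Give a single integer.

Walk each access:
#0 VA=0x6C3A0F6C9 (r,kernel):
  L0 @0x2E[27] → 0x2F007  P=1,RW=1,US=1,PS=0
  L1 @0x2F[29] → 0x31007  P=1,RW=1,US=1,PS=0
  L2 @0x31[15] → 0x32007  P=1,RW=1,US=1,PS=0
  ✓ 0x326C9  — 3 lookups
#1 VA=0x702009AEE (r,kernel):
  L0 @0x2E[28] → 0x35007  P=1,RW=1,US=1,PS=0
  L1 @0x35[16] → 0x38007  P=1,RW=1,US=1,PS=0
  L2 @0x38[9] → 0x39007  P=1,RW=1,US=1,PS=0
  ✓ 0x39AEE  — 3 lookups

Entries read for #0: 3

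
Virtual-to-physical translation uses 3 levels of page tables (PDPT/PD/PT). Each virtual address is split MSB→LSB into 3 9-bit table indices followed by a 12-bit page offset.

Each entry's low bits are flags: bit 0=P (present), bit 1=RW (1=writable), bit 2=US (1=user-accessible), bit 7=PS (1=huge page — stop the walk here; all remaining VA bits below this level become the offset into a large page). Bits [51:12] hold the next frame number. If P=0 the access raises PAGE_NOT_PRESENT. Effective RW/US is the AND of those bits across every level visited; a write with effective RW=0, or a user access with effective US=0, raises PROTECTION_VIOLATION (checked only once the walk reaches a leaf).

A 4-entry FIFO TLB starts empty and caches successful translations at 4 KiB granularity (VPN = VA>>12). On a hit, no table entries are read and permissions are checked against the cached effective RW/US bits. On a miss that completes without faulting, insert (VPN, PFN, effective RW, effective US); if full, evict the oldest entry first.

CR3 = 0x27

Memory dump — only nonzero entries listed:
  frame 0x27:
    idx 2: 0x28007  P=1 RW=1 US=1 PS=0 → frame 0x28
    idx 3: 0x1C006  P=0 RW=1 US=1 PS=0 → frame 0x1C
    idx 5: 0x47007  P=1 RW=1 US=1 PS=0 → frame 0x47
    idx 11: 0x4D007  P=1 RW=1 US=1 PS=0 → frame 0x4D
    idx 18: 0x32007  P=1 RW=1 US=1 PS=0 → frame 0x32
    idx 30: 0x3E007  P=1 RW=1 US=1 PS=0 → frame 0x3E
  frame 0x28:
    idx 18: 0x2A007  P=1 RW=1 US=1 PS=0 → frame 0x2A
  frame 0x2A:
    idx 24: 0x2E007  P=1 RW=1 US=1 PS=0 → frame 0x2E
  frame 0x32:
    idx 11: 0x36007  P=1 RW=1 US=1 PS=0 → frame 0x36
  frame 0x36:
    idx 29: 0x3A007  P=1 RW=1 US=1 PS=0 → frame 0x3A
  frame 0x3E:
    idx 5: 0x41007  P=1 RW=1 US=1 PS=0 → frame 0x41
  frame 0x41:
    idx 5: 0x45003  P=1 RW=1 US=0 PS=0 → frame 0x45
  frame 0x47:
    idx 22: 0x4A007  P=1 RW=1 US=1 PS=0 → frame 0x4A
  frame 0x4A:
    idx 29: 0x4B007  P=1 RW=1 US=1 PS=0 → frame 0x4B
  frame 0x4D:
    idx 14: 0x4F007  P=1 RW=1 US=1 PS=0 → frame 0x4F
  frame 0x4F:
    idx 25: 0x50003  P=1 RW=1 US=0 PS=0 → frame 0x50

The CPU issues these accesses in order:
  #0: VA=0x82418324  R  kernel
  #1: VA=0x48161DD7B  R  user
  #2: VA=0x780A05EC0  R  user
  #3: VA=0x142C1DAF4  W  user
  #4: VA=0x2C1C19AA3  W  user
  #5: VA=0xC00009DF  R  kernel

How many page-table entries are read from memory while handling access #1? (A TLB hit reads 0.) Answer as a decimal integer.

Per-access translation:
#0 VA=0x82418324 (r,kernel):
  lvl0: tbl 0x27, slot 2 ⇒ 0x28007 (P1/RW1/US1/PS0)
  lvl1: tbl 0x28, slot 18 ⇒ 0x2A007 (P1/RW1/US1/PS0)
  lvl2: tbl 0x2A, slot 24 ⇒ 0x2E007 (P1/RW1/US1/PS0)
  → PA=0x2E324  (3 entries read)
#1 VA=0x48161DD7B (r,user):
  lvl0: tbl 0x27, slot 18 ⇒ 0x32007 (P1/RW1/US1/PS0)
  lvl1: tbl 0x32, slot 11 ⇒ 0x36007 (P1/RW1/US1/PS0)
  lvl2: tbl 0x36, slot 29 ⇒ 0x3A007 (P1/RW1/US1/PS0)
  → PA=0x3AD7B  (3 entries read)
#2 VA=0x780A05EC0 (r,user):
  lvl0: tbl 0x27, slot 30 ⇒ 0x3E007 (P1/RW1/US1/PS0)
  lvl1: tbl 0x3E, slot 5 ⇒ 0x41007 (P1/RW1/US1/PS0)
  lvl2: tbl 0x41, slot 5 ⇒ 0x45003 (P1/RW1/US0/PS0)
  ✗ PROTECTION_VIOLATION  [3 reads]
#3 VA=0x142C1DAF4 (w,user):
  lvl0: tbl 0x27, slot 5 ⇒ 0x47007 (P1/RW1/US1/PS0)
  lvl1: tbl 0x47, slot 22 ⇒ 0x4A007 (P1/RW1/US1/PS0)
  lvl2: tbl 0x4A, slot 29 ⇒ 0x4B007 (P1/RW1/US1/PS0)
  → PA=0x4BAF4  (3 entries read)
#4 VA=0x2C1C19AA3 (w,user):
  lvl0: tbl 0x27, slot 11 ⇒ 0x4D007 (P1/RW1/US1/PS0)
  lvl1: tbl 0x4D, slot 14 ⇒ 0x4F007 (P1/RW1/US1/PS0)
  lvl2: tbl 0x4F, slot 25 ⇒ 0x50003 (P1/RW1/US0/PS0)
  ✗ PROTECTION_VIOLATION  [3 reads]
#5 VA=0xC00009DF (r,kernel):
  lvl0: tbl 0x27, slot 3 ⇒ 0x1C006 (P0/RW1/US1/PS0)
  ✗ PAGE_NOT_PRESENT  [1 reads]

Entries read for #1: 3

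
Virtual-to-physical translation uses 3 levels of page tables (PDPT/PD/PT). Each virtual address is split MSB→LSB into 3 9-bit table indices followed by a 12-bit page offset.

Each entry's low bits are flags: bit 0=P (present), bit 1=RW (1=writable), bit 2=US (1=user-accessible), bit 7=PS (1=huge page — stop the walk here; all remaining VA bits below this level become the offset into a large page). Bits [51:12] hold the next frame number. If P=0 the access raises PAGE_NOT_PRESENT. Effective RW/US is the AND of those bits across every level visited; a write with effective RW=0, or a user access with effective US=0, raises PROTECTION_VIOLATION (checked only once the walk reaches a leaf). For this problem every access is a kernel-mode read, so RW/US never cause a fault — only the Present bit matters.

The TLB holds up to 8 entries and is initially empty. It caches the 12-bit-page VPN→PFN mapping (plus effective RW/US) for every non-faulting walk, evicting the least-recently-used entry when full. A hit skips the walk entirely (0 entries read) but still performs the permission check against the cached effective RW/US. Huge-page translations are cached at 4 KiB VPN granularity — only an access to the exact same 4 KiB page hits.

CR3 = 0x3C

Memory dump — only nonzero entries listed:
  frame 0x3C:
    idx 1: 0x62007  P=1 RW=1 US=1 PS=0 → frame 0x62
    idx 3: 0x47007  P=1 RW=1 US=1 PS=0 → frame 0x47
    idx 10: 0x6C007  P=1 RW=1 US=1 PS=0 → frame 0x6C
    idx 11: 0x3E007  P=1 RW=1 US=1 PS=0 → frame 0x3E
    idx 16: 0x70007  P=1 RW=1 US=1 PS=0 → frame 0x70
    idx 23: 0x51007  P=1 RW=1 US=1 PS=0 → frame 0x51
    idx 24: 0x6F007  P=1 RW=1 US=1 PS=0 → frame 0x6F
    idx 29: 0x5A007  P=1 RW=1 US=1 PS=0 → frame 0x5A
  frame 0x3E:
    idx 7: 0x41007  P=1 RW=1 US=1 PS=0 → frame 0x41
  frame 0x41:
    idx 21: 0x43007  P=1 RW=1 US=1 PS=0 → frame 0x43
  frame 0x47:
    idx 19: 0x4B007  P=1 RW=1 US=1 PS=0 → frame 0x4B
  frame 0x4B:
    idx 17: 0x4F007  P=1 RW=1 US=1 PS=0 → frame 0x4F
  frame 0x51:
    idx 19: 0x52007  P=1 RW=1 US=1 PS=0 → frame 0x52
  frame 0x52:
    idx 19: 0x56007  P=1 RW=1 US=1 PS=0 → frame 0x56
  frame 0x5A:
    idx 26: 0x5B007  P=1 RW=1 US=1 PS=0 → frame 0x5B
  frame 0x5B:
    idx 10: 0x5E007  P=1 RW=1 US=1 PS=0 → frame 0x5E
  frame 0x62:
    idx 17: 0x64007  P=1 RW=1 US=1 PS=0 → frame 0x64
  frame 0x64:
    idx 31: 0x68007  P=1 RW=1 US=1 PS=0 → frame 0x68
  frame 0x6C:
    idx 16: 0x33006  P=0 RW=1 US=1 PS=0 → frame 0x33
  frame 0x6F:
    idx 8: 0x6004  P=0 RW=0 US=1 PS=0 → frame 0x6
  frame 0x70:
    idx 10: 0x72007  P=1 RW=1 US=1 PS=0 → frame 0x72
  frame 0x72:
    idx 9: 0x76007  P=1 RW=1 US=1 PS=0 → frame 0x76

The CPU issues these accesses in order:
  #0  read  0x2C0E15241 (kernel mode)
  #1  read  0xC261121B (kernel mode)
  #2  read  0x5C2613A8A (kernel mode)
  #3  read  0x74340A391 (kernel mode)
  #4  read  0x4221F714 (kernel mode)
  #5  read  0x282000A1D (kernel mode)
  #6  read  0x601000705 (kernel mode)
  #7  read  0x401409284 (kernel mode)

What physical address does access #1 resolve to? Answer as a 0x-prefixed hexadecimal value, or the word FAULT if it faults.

Per-access translation:
#0 VA=0x2C0E15241 (r,kernel):
  lvl0: tbl 0x3C, slot 11 ⇒ 0x3E007 (P1/RW1/US1/PS0)
  lvl1: tbl 0x3E, slot 7 ⇒ 0x41007 (P1/RW1/US1/PS0)
  lvl2: tbl 0x41, slot 21 ⇒ 0x43007 (P1/RW1/US1/PS0)
  → PA=0x43241  (3 entries read)
#1 VA=0xC261121B (r,kernel):
  lvl0: tbl 0x3C, slot 3 ⇒ 0x47007 (P1/RW1/US1/PS0)
  lvl1: tbl 0x47, slot 19 ⇒ 0x4B007 (P1/RW1/US1/PS0)
  lvl2: tbl 0x4B, slot 17 ⇒ 0x4F007 (P1/RW1/US1/PS0)
  → PA=0x4F21B  (3 entries read)
#2 VA=0x5C2613A8A (r,kernel):
  lvl0: tbl 0x3C, slot 23 ⇒ 0x51007 (P1/RW1/US1/PS0)
  lvl1: tbl 0x51, slot 19 ⇒ 0x52007 (P1/RW1/US1/PS0)
  lvl2: tbl 0x52, slot 19 ⇒ 0x56007 (P1/RW1/US1/PS0)
  → PA=0x56A8A  (3 entries read)
#3 VA=0x74340A391 (r,kernel):
  lvl0: tbl 0x3C, slot 29 ⇒ 0x5A007 (P1/RW1/US1/PS0)
  lvl1: tbl 0x5A, slot 26 ⇒ 0x5B007 (P1/RW1/US1/PS0)
  lvl2: tbl 0x5B, slot 10 ⇒ 0x5E007 (P1/RW1/US1/PS0)
  → PA=0x5E391  (3 entries read)
#4 VA=0x4221F714 (r,kernel):
  lvl0: tbl 0x3C, slot 1 ⇒ 0x62007 (P1/RW1/US1/PS0)
  lvl1: tbl 0x62, slot 17 ⇒ 0x64007 (P1/RW1/US1/PS0)
  lvl2: tbl 0x64, slot 31 ⇒ 0x68007 (P1/RW1/US1/PS0)
  → PA=0x68714  (3 entries read)
#5 VA=0x282000A1D (r,kernel):
  lvl0: tbl 0x3C, slot 10 ⇒ 0x6C007 (P1/RW1/US1/PS0)
  lvl1: tbl 0x6C, slot 16 ⇒ 0x33006 (P0/RW1/US1/PS0)
  → PAGE_NOT_PRESENT  (2 entries read)
#6 VA=0x601000705 (r,kernel):
  lvl0: tbl 0x3C, slot 24 ⇒ 0x6F007 (P1/RW1/US1/PS0)
  lvl1: tbl 0x6F, slot 8 ⇒ 0x6004 (P0/RW0/US1/PS0)
  → PAGE_NOT_PRESENT  (2 entries read)
#7 VA=0x401409284 (r,kernel):
  lvl0: tbl 0x3C, slot 16 ⇒ 0x70007 (P1/RW1/US1/PS0)
  lvl1: tbl 0x70, slot 10 ⇒ 0x72007 (P1/RW1/US1/PS0)
  lvl2: tbl 0x72, slot 9 ⇒ 0x76007 (P1/RW1/US1/PS0)
  → PA=0x76284  (3 entries read)

Access #1 PA: 0x4F21B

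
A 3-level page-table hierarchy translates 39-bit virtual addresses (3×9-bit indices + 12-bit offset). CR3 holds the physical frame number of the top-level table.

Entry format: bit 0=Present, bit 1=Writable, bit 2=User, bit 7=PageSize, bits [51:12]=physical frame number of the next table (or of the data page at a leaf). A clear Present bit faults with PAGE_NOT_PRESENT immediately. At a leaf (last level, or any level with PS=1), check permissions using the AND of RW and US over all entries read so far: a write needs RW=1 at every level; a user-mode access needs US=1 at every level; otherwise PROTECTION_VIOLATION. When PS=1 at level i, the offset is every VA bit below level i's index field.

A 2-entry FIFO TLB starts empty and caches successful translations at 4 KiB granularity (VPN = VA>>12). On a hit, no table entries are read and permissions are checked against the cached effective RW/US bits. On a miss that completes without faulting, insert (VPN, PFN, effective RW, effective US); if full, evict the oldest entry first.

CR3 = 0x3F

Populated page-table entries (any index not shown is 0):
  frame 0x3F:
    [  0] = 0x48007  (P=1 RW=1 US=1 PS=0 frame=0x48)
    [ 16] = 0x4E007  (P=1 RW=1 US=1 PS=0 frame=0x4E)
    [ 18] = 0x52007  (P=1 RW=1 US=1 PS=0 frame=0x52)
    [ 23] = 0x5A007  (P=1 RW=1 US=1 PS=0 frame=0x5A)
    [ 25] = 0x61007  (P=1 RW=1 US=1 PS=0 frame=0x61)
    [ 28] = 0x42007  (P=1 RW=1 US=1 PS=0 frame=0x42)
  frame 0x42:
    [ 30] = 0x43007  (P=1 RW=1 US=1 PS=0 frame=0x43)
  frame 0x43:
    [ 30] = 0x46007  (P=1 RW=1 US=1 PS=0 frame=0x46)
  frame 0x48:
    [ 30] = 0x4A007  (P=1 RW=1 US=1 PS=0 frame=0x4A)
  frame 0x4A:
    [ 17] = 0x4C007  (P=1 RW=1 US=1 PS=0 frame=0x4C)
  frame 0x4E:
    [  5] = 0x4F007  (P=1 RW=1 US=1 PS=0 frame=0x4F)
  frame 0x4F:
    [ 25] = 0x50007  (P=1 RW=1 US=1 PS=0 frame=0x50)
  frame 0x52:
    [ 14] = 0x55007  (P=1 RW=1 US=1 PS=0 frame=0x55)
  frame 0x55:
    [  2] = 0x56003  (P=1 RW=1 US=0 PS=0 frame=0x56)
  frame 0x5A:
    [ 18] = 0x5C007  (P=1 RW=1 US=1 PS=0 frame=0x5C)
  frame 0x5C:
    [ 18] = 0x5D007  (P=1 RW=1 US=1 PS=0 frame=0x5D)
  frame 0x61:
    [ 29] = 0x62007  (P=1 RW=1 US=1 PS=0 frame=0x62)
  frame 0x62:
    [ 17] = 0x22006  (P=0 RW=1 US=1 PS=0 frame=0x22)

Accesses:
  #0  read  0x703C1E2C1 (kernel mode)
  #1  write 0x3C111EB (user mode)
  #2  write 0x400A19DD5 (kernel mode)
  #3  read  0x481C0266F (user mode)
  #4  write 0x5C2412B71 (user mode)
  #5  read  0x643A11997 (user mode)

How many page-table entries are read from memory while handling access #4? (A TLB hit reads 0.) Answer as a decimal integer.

Trace:
#0 VA=0x703C1E2C1 (r,kernel):
  L0 @0x3F[28] → 0x42007  P=1,RW=1,US=1,PS=0
  L1 @0x42[30] → 0x43007  P=1,RW=1,US=1,PS=0
  L2 @0x43[30] → 0x46007  P=1,RW=1,US=1,PS=0
  ✓ 0x462C1  — 3 lookups
#1 VA=0x3C111EB (w,user):
  L0 @0x3F[0] → 0x48007  P=1,RW=1,US=1,PS=0
  L1 @0x48[30] → 0x4A007  P=1,RW=1,US=1,PS=0
  L2 @0x4A[17] → 0x4C007  P=1,RW=1,US=1,PS=0
  ✓ 0x4C1EB  — 3 lookups
#2 VA=0x400A19DD5 (w,kernel):
  L0 @0x3F[16] → 0x4E007  P=1,RW=1,US=1,PS=0
  L1 @0x4E[5] → 0x4F007  P=1,RW=1,US=1,PS=0
  L2 @0x4F[25] → 0x50007  P=1,RW=1,US=1,PS=0
  ✓ 0x50DD5  — 3 lookups
#3 VA=0x481C0266F (r,user):
  L0 @0x3F[18] → 0x52007  P=1,RW=1,US=1,PS=0
  L1 @0x52[14] → 0x55007  P=1,RW=1,US=1,PS=0
  L2 @0x55[2] → 0x56003  P=1,RW=1,US=0,PS=0
  ✗ PROTECTION_VIOLATION  [3 reads]
#4 VA=0x5C2412B71 (w,user):
  L0 @0x3F[23] → 0x5A007  P=1,RW=1,US=1,PS=0
  L1 @0x5A[18] → 0x5C007  P=1,RW=1,US=1,PS=0
  L2 @0x5C[18] → 0x5D007  P=1,RW=1,US=1,PS=0
  ✓ 0x5DB71  — 3 lookups
#5 VA=0x643A11997 (r,user):
  L0 @0x3F[25] → 0x61007  P=1,RW=1,US=1,PS=0
  L1 @0x61[29] → 0x62007  P=1,RW=1,US=1,PS=0
  L2 @0x62[17] → 0x22006  P=0,RW=1,US=1,PS=0
  ✗ PAGE_NOT_PRESENT  [3 reads]

Entries read for #4: 3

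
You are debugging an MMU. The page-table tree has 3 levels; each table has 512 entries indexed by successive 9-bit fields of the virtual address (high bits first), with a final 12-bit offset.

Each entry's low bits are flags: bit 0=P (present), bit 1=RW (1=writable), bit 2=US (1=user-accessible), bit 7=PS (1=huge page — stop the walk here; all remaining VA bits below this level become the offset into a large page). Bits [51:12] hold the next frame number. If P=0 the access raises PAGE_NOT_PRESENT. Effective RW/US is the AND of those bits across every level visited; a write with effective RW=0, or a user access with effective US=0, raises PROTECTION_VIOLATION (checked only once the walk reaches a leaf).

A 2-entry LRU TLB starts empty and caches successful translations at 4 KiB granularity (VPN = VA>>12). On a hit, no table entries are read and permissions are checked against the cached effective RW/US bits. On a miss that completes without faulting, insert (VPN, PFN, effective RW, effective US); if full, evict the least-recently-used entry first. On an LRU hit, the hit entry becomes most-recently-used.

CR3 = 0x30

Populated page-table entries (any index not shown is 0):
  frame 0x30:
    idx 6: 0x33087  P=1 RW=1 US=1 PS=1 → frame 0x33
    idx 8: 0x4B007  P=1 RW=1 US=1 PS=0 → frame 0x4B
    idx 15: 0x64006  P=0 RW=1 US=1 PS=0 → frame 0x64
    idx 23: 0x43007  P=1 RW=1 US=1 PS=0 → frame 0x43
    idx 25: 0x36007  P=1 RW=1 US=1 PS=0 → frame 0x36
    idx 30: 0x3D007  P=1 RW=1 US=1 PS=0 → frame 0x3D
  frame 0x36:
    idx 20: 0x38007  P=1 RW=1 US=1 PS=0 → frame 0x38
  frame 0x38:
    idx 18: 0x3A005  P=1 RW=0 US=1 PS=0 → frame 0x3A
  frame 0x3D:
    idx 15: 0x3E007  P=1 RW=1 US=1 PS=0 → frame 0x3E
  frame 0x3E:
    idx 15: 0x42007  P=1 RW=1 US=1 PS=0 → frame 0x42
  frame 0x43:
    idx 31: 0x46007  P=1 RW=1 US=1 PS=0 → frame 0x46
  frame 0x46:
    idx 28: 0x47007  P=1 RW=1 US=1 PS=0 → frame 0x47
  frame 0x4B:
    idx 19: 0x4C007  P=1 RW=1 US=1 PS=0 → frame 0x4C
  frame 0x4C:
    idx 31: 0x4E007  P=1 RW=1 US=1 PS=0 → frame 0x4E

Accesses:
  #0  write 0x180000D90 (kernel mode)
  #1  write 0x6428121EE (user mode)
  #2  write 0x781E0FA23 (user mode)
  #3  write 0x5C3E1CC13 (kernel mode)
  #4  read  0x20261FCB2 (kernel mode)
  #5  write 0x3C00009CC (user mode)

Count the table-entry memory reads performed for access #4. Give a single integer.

Per-access translation:
#0 VA=0x180000D90 (w,kernel):
  [0] read 0x30 idx=6: raw=0x33087 flags P=1 W=1 U=1 S=1
  ⇒ phys 0x33D90 (huge @L0)  [1 reads]
#1 VA=0x6428121EE (w,user):
  [0] read 0x30 idx=25: raw=0x36007 flags P=1 W=1 U=1 S=0
  [1] read 0x36 idx=20: raw=0x38007 flags P=1 W=1 U=1 S=0
  [2] read 0x38 idx=18: raw=0x3A005 flags P=1 W=0 U=1 S=0
  ✗ PROTECTION_VIOLATION  [3 reads]
#2 VA=0x781E0FA23 (w,user):
  [0] read 0x30 idx=30: raw=0x3D007 flags P=1 W=1 U=1 S=0
  [1] read 0x3D idx=15: raw=0x3E007 flags P=1 W=1 U=1 S=0
  [2] read 0x3E idx=15: raw=0x42007 flags P=1 W=1 U=1 S=0
  ⇒ phys 0x42A23  [3 reads]
#3 VA=0x5C3E1CC13 (w,kernel):
  [0] read 0x30 idx=23: raw=0x43007 flags P=1 W=1 U=1 S=0
  [1] read 0x43 idx=31: raw=0x46007 flags P=1 W=1 U=1 S=0
  [2] read 0x46 idx=28: raw=0x47007 flags P=1 W=1 U=1 S=0
  ⇒ phys 0x47C13  [3 reads]
#4 VA=0x20261FCB2 (r,kernel):
  [0] read 0x30 idx=8: raw=0x4B007 flags P=1 W=1 U=1 S=0
  [1] read 0x4B idx=19: raw=0x4C007 flags P=1 W=1 U=1 S=0
  [2] read 0x4C idx=31: raw=0x4E007 flags P=1 W=1 U=1 S=0
  ⇒ phys 0x4ECB2  [3 reads]
#5 VA=0x3C00009CC (w,user):
  [0] read 0x30 idx=15: raw=0x64006 flags P=0 W=1 U=1 S=0
  ✗ PAGE_NOT_PRESENT  [1 reads]

Entries read for #4: 3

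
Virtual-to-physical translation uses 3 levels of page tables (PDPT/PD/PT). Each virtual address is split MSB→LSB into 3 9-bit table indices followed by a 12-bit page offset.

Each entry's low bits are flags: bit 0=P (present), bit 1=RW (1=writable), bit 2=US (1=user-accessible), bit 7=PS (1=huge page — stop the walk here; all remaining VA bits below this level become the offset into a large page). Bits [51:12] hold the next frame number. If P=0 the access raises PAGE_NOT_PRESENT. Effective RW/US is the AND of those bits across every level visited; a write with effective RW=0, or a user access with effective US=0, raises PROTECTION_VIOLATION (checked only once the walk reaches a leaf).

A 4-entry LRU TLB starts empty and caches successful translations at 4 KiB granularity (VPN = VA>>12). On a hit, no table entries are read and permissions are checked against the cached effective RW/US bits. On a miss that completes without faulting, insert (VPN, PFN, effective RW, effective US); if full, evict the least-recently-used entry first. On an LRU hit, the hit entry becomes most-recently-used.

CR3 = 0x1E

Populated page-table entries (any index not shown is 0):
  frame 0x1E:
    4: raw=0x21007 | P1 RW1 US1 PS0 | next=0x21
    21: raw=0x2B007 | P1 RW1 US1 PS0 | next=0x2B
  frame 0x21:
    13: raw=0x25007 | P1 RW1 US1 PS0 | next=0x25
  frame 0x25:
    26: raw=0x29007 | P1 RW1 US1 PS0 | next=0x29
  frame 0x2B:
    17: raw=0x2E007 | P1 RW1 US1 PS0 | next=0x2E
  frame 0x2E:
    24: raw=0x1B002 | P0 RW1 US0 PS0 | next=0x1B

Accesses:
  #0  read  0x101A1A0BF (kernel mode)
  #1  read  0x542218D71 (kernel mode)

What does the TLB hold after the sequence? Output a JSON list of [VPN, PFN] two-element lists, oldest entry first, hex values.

Per-access translation:
#0 VA=0x101A1A0BF (r,kernel):
  [0] read 0x1E idx=4: raw=0x21007 flags P=1 W=1 U=1 S=0
  [1] read 0x21 idx=13: raw=0x25007 flags P=1 W=1 U=1 S=0
  [2] read 0x25 idx=26: raw=0x29007 flags P=1 W=1 U=1 S=0
  ✓ 0x290BF  — 3 lookups
#1 VA=0x542218D71 (r,kernel):
  [0] read 0x1E idx=21: raw=0x2B007 flags P=1 W=1 U=1 S=0
  [1] read 0x2B idx=17: raw=0x2E007 flags P=1 W=1 U=1 S=0
  [2] read 0x2E idx=24: raw=0x1B002 flags P=0 W=1 U=0 S=0
  → PAGE_NOT_PRESENT  (3 entries read)

TLB: [["0x101A1A", "0x29"]]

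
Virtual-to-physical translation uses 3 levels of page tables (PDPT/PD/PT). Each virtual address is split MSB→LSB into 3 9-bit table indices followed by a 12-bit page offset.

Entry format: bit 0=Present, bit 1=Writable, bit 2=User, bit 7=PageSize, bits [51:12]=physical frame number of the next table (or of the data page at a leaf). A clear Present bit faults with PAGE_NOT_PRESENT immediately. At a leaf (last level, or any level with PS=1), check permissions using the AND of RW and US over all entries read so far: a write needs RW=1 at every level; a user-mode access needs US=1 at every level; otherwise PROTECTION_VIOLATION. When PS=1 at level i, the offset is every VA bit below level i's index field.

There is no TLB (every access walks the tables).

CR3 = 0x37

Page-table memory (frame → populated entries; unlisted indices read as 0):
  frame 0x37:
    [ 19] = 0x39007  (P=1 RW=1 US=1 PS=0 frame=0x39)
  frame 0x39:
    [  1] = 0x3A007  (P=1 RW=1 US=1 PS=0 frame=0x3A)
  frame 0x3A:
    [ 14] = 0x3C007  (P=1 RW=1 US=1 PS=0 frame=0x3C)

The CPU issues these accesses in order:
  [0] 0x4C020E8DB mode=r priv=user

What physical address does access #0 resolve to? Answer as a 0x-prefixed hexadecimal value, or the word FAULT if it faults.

Per-access translation:
#0 VA=0x4C020E8DB (r,user):
  lvl0: tbl 0x37, slot 19 ⇒ 0x39007 (P1/RW1/US1/PS0)
  lvl1: tbl 0x39, slot 1 ⇒ 0x3A007 (P1/RW1/US1/PS0)
  lvl2: tbl 0x3A, slot 14 ⇒ 0x3C007 (P1/RW1/US1/PS0)
  → PA=0x3C8DB  (3 entries read)

Access #0 PA: 0x3C8DB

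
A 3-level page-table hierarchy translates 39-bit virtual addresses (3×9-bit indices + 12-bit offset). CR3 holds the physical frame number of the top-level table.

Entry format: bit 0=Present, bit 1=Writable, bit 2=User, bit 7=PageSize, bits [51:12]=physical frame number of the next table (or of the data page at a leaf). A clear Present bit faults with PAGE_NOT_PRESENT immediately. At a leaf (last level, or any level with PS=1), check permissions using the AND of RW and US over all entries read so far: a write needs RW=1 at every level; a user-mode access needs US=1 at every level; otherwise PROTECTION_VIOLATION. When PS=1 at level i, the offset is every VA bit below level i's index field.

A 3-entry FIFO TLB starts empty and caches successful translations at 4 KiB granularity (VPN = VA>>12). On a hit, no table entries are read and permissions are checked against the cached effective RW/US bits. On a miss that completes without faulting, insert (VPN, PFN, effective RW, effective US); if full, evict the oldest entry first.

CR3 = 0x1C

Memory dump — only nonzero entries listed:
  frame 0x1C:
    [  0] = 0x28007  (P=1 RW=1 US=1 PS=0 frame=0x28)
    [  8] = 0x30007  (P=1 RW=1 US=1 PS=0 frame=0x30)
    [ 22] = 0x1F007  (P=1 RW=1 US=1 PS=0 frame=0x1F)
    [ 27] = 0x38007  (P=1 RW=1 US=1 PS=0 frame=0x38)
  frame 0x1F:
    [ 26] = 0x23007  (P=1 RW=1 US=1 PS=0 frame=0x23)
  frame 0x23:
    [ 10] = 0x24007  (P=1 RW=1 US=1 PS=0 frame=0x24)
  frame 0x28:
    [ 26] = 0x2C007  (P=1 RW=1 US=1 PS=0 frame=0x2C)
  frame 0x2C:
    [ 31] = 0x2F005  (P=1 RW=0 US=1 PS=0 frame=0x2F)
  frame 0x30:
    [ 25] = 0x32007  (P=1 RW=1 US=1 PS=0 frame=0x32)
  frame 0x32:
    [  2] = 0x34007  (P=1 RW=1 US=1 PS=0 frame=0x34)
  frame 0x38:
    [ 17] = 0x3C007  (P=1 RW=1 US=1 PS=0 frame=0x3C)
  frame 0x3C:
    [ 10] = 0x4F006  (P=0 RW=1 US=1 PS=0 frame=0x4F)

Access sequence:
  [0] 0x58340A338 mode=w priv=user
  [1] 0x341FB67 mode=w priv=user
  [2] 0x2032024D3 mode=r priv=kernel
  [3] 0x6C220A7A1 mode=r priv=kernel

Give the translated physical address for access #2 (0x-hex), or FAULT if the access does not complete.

Walk each access:
#0 VA=0x58340A338 (w,user):
  L0: frame=0x1C idx=22 entry=0x1F007 [P=1 RW=1 US=1 PS=0]
  L1: frame=0x1F idx=26 entry=0x23007 [P=1 RW=1 US=1 PS=0]
  L2: frame=0x23 idx=10 entry=0x24007 [P=1 RW=1 US=1 PS=0]
  ⇒ phys 0x24338  [3 reads]
#1 VA=0x341FB67 (w,user):
  L0: frame=0x1C idx=0 entry=0x28007 [P=1 RW=1 US=1 PS=0]
  L1: frame=0x28 idx=26 entry=0x2C007 [P=1 RW=1 US=1 PS=0]
  L2: frame=0x2C idx=31 entry=0x2F005 [P=1 RW=0 US=1 PS=0]
  ⇒ fault: PROTECTION_VIOLATION  — 3 lookups
#2 VA=0x2032024D3 (r,kernel):
  L0: frame=0x1C idx=8 entry=0x30007 [P=1 RW=1 US=1 PS=0]
  L1: frame=0x30 idx=25 entry=0x32007 [P=1 RW=1 US=1 PS=0]
  L2: frame=0x32 idx=2 entry=0x34007 [P=1 RW=1 US=1 PS=0]
  ⇒ phys 0x344D3  [3 reads]
#3 VA=0x6C220A7A1 (r,kernel):
  L0: frame=0x1C idx=27 entry=0x38007 [P=1 RW=1 US=1 PS=0]
  L1: frame=0x38 idx=17 entry=0x3C007 [P=1 RW=1 US=1 PS=0]
  L2: frame=0x3C idx=10 entry=0x4F006 [P=0 RW=1 US=1 PS=0]
  ⇒ fault: PAGE_NOT_PRESENT  — 3 lookups

Access #2 PA: 0x344D3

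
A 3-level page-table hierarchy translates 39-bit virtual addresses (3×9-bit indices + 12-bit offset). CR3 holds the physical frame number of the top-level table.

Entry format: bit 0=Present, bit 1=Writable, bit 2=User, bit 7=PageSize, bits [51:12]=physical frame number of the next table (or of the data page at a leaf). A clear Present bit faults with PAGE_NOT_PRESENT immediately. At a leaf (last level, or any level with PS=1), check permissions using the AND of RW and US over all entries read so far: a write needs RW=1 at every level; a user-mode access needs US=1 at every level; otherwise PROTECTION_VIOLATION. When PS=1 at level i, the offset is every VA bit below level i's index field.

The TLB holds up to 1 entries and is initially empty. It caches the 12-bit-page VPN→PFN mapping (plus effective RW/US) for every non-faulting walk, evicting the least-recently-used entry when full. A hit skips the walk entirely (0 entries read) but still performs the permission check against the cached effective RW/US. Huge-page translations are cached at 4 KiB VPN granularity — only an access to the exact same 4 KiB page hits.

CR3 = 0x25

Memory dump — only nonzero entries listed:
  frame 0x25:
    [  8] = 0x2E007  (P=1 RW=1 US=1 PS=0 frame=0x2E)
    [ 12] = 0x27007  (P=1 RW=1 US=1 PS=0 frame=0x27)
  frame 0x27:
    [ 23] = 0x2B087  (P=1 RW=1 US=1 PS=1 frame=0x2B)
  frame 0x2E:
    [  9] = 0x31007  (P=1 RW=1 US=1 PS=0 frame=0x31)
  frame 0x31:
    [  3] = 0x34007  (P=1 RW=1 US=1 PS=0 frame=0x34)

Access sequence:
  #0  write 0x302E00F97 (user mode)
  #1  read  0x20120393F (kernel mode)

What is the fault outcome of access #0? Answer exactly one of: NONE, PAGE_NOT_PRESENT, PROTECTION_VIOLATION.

Walk each access:
#0 VA=0x302E00F97 (w,user):
  lvl0: tbl 0x25, slot 12 ⇒ 0x27007 (P1/RW1/US1/PS0)
  lvl1: tbl 0x27, slot 23 ⇒ 0x2B087 (P1/RW1/US1/PS1)
  → PA=0x2BF97 (huge @L1)  (2 entries read)
#1 VA=0x20120393F (r,kernel):
  lvl0: tbl 0x25, slot 8 ⇒ 0x2E007 (P1/RW1/US1/PS0)
  lvl1: tbl 0x2E, slot 9 ⇒ 0x31007 (P1/RW1/US1/PS0)
  lvl2: tbl 0x31, slot 3 ⇒ 0x34007 (P1/RW1/US1/PS0)
  → PA=0x3493F  (3 entries read)

Access #0 fault: NONE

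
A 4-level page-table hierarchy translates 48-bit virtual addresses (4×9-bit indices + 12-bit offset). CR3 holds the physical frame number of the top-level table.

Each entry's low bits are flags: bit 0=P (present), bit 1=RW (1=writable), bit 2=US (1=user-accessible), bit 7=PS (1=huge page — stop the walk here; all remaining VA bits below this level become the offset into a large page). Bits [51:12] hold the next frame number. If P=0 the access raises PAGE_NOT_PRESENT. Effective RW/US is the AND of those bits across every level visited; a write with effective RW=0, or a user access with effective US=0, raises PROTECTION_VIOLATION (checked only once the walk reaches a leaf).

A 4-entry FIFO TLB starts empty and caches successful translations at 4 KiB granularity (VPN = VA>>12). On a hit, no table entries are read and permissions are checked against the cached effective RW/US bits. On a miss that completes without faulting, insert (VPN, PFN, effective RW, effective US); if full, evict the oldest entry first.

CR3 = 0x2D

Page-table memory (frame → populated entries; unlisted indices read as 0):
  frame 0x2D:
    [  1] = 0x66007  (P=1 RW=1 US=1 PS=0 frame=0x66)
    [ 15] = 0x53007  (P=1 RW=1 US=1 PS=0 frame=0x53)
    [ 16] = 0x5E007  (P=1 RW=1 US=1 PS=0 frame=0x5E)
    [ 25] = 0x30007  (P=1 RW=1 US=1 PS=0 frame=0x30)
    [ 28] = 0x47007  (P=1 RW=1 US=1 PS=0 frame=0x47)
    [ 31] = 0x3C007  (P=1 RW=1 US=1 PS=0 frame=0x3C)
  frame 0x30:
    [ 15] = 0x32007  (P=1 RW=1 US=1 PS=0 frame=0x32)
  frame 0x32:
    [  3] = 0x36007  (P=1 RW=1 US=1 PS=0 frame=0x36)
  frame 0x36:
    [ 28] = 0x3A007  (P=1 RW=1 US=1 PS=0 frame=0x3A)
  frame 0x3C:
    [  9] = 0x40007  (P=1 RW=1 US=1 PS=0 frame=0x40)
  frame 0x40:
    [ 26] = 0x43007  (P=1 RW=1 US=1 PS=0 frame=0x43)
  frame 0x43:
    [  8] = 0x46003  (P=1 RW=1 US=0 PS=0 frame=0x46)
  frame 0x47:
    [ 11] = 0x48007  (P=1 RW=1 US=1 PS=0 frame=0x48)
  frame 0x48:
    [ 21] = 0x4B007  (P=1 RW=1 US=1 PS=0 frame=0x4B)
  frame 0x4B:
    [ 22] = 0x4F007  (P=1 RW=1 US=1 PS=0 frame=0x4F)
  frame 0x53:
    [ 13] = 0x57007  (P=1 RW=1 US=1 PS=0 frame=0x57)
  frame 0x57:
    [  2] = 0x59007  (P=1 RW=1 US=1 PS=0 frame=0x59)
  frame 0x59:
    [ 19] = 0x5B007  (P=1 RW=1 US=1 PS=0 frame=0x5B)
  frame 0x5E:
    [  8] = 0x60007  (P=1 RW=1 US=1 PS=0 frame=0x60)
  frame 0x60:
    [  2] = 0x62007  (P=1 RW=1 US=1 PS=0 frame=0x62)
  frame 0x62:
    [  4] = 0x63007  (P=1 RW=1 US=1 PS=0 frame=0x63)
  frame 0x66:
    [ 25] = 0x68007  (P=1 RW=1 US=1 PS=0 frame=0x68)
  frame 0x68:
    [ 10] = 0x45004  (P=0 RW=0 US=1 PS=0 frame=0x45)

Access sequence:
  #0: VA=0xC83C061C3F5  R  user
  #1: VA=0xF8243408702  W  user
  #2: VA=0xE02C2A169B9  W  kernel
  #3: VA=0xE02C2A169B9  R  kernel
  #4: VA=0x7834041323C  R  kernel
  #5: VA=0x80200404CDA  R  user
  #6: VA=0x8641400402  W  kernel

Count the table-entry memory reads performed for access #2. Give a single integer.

Walk each access:
#0 VA=0xC83C061C3F5 (r,user):
  L0: frame=0x2D idx=25 entry=0x30007 [P=1 RW=1 US=1 PS=0]
  L1: frame=0x30 idx=15 entry=0x32007 [P=1 RW=1 US=1 PS=0]
  L2: frame=0x32 idx=3 entry=0x36007 [P=1 RW=1 US=1 PS=0]
  L3: frame=0x36 idx=28 entry=0x3A007 [P=1 RW=1 US=1 PS=0]
  ⇒ phys 0x3A3F5  [4 reads]
#1 VA=0xF8243408702 (w,user):
  L0: frame=0x2D idx=31 entry=0x3C007 [P=1 RW=1 US=1 PS=0]
  L1: frame=0x3C idx=9 entry=0x40007 [P=1 RW=1 US=1 PS=0]
  L2: frame=0x40 idx=26 entry=0x43007 [P=1 RW=1 US=1 PS=0]
  L3: frame=0x43 idx=8 entry=0x46003 [P=1 RW=1 US=0 PS=0]
  ✗ PROTECTION_VIOLATION  [4 reads]
#2 VA=0xE02C2A169B9 (w,kernel):
  L0: frame=0x2D idx=28 entry=0x47007 [P=1 RW=1 US=1 PS=0]
  L1: frame=0x47 idx=11 entry=0x48007 [P=1 RW=1 US=1 PS=0]
  L2: frame=0x48 idx=21 entry=0x4B007 [P=1 RW=1 US=1 PS=0]
  L3: frame=0x4B idx=22 entry=0x4F007 [P=1 RW=1 US=1 PS=0]
  ⇒ phys 0x4F9B9  [4 reads]
#3 VA=0xE02C2A169B9 (r,kernel):
  TLB hit vpn=0xE02C2A16 → PA=0x4F9B9
#4 VA=0x7834041323C (r,kernel):
  L0: frame=0x2D idx=15 entry=0x53007 [P=1 RW=1 US=1 PS=0]
  L1: frame=0x53 idx=13 entry=0x57007 [P=1 RW=1 US=1 PS=0]
  L2: frame=0x57 idx=2 entry=0x59007 [P=1 RW=1 US=1 PS=0]
  L3: frame=0x59 idx=19 entry=0x5B007 [P=1 RW=1 US=1 PS=0]
  ⇒ phys 0x5B23C  [4 reads]
#5 VA=0x80200404CDA (r,user):
  L0: frame=0x2D idx=16 entry=0x5E007 [P=1 RW=1 US=1 PS=0]
  L1: frame=0x5E idx=8 entry=0x60007 [P=1 RW=1 US=1 PS=0]
  L2: frame=0x60 idx=2 entry=0x62007 [P=1 RW=1 US=1 PS=0]
  L3: frame=0x62 idx=4 entry=0x63007 [P=1 RW=1 US=1 PS=0]
  ⇒ phys 0x63CDA  [4 reads]
#6 VA=0x8641400402 (w,kernel):
  L0: frame=0x2D idx=1 entry=0x66007 [P=1 RW=1 US=1 PS=0]
  L1: frame=0x66 idx=25 entry=0x68007 [P=1 RW=1 US=1 PS=0]
  L2: frame=0x68 idx=10 entry=0x45004 [P=0 RW=0 US=1 PS=0]
  ✗ PAGE_NOT_PRESENT  [3 reads]

Entries read for #2: 4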